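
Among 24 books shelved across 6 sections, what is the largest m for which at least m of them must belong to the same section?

4

The 24 books fall into 6 sections.
If each of the 6 sections held at most 3, the total would be at most 6 × 3 = 18 < 24, a contradiction.
So at least one holds ⌈24/6⌉ = 4.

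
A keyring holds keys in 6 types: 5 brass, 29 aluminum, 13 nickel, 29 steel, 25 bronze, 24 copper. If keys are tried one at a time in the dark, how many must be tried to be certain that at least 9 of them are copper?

110

To avoid copper keys as long as possible, exhaust the other 5 types first.
The worst case draws every non-copper key first: 5 + 29 + 13 + 29 + 25 = 101.
The next 9 draws are then forced to be copper, giving 101 + 9 = 110.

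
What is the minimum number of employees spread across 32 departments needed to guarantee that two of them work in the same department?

There are 32 departments acting as pigeonholes.
With 32 employees we could place one in each, avoiding any repeat.
One more forces some class to hold 2, so 32 + 1 = 33.

33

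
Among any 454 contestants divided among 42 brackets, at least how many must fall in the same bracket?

11

The 454 contestants fall into 42 brackets.
If each of the 42 brackets held at most 10, the total would be at most 42 × 10 = 420 < 454, a contradiction.
So at least one holds ⌈454/42⌉ = 11.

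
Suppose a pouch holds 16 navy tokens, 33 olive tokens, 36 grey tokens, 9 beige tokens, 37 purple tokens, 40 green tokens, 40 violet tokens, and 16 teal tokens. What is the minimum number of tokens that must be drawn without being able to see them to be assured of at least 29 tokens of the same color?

In the worst case we take at most 28 of each color, but all 16 navy, all 9 beige, and all 16 teal (fewer than 28), giving 16 + 28 + 28 + 9 + 28 + 28 + 28 + 16 = 181.
One more token then forces some color to 29, so 181 + 1 = 182.

182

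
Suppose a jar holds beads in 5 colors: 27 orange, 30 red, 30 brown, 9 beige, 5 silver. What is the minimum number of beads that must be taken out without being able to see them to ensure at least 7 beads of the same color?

30

In the worst case we take at most 6 of each color, but all 5 silver (fewer than 6), giving 6 + 6 + 6 + 6 + 5 = 29.
One more bead then forces some color to 7, so 29 + 1 = 30.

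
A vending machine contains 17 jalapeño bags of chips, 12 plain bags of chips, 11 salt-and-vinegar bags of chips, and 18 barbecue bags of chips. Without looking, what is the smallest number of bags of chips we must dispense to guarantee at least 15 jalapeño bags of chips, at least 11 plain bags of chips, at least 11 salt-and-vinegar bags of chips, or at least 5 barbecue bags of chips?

39

Each of the 4 flavors has its own threshold; avoid all of them simultaneously.
The worst case stops just short of every target: 14 jalapeño, 10 plain, 10 salt-and-vinegar, 4 barbecue — 14 + 10 + 10 + 4 = 38 bags of chips.
One more bag of chips must push some flavor to its target, so 38 + 1 = 39.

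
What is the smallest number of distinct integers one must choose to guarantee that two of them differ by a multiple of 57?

Two integers differ by a multiple of 57 exactly when they share a remainder mod 57.
There are 57 residue classes mod 57, so 57 integers can all lie in distinct classes.
One more integer must repeat a residue, giving a difference divisible by 57. So n = 57 + 1 = 58.

58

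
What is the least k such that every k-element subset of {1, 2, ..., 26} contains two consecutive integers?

Partition {1, …, 26} into 13 pairs: {1,2}, {3,4}, …, {25,26}.
Choosing 13 integers — say the 13 even numbers 2, 4, …, 26 — takes one from each pair and avoids the property.
Choosing 14 forces two into the same pair by pigeonhole, and those are consecutive. So 14.

14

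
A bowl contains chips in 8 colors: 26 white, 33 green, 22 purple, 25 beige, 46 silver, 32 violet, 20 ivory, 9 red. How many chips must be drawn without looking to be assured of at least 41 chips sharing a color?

208

In the worst case we take at most 40 of each color, but all 26 white, all 33 green, all 22 purple, all 25 beige, all 32 violet, all 20 ivory, and all 9 red (fewer than 40), giving 26 + 33 + 22 + 25 + 40 + 32 + 20 + 9 = 207.
One more chip then forces some color to 41, so 207 + 1 = 208.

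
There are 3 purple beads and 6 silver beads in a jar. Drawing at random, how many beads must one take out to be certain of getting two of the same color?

The worst case takes 1 bead of each color without reaching 2 of any: 2 × 1 = 2.
The next bead must bring some color to 2, so 2 + 1 = 3.

3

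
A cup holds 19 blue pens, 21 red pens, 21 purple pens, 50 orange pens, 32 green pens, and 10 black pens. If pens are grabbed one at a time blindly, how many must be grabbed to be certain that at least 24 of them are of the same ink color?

118

In the worst case we take at most 23 of each ink color, but all 19 blue, all 21 red, all 21 purple, and all 10 black (fewer than 23), giving 19 + 21 + 21 + 23 + 23 + 10 = 117.
One more pen then forces some ink color to 24, so 117 + 1 = 118.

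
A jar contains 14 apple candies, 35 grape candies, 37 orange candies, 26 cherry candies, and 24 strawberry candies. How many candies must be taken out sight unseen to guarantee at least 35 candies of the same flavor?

Treat the 5 flavors as pigeonholes.
In the worst case we take at most 34 of each flavor, but all 14 apple, all 26 cherry, and all 24 strawberry (fewer than 34), giving 14 + 34 + 34 + 26 + 24 = 132.
One more candy then forces some flavor to 35, so 132 + 1 = 133.

133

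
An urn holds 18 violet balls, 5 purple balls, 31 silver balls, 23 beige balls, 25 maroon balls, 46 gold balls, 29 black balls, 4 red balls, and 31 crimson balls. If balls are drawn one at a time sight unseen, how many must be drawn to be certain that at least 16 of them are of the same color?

115

In the worst case we take at most 15 of each color, but all 5 purple and all 4 red (fewer than 15), giving 15 + 5 + 15 + 15 + 15 + 15 + 15 + 4 + 15 = 114.
One more ball then forces some color to 16, so 114 + 1 = 115.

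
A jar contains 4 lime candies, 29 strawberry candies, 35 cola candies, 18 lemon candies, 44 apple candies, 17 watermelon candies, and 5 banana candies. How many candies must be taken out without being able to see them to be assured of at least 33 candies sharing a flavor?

Treat the 7 flavors as pigeonholes.
In the worst case we take at most 32 of each flavor, but all 4 lime, all 29 strawberry, all 18 lemon, all 17 watermelon, and all 5 banana (fewer than 32), giving 4 + 29 + 32 + 18 + 32 + 17 + 5 = 137.
One more candy then forces some flavor to 33, so 137 + 1 = 138.

138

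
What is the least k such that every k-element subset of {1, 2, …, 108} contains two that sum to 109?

Partition {1, …, 108} into 54 pairs: {1,108}, {2,107}, …, {54,55}.
Choosing 54 integers — say the integers 1 through 54 — takes one from each pair and avoids the property.
Choosing 55 forces two into the same pair by pigeonhole, and those sum to 109. So 55.

55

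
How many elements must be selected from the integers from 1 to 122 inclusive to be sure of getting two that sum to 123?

62

Partition {1, …, 122} into 61 pairs: {1,122}, {2,121}, …, {61,62}.
Choosing 61 integers — say the integers 1 through 61 — takes one from each pair and avoids the property.
Choosing 62 forces two into the same pair by pigeonhole, and those sum to 123. So 62.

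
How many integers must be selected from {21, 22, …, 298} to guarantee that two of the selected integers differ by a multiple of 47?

Group the integers by remainder mod 47; there are 47 residue classes, each nonempty in this range.
Choosing one from each class (47 integers) avoids any shared remainder.
One more choice must repeat a class, so two differ by a multiple of 47. Hence 47 + 1 = 48.

48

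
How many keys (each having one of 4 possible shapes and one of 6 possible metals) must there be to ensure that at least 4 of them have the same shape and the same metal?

There are 4 × 6 = 24 (shape, metal) combinations acting as pigeonholes.
With 24 × 3 = 72 keys we could place exactly 3 in each, with no (shape, metal) pair reaching 4.
One more forces some (shape, metal) pair to hold 4, so 72 + 1 = 73.

73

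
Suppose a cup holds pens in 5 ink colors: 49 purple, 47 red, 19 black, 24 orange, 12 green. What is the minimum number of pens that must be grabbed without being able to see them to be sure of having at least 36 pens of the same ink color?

126

In the worst case we take at most 35 of each ink color, but all 19 black, all 24 orange, and all 12 green (fewer than 35), giving 35 + 35 + 19 + 24 + 12 = 125.
One more pen then forces some ink color to 36, so 125 + 1 = 126.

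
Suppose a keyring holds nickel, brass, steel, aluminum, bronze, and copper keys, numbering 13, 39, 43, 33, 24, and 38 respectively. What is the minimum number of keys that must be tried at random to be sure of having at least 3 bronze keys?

169

The worst case draws every non-bronze key first: 13 + 39 + 43 + 33 + 38 = 166.
The next 3 draws are then forced to be bronze, giving 166 + 3 = 169.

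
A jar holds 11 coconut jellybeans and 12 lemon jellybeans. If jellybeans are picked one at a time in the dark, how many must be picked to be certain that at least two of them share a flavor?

Treat the 2 flavors as pigeonholes.
The worst case takes 1 jellybean of each flavor without reaching 2 of any: 2 × 1 = 2.
The next jellybean must bring some flavor to 2, so 2 + 1 = 3.

3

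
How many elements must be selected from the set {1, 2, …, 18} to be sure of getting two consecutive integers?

10

Partition {1, …, 18} into 9 pairs: {1,2}, {3,4}, …, {17,18}.
Choosing 9 integers — say the 9 even numbers 2, 4, …, 18 — takes one from each pair and avoids the property.
Choosing 10 forces two into the same pair by pigeonhole, and those are consecutive. So 10.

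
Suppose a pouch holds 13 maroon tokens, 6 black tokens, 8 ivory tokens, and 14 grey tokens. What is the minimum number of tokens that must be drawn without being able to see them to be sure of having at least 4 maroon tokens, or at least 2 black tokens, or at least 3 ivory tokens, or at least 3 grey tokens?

9

The worst case stops just short of every target: 3 maroon, 1 black, 2 ivory, 2 grey — 3 + 1 + 2 + 2 = 8 tokens.
One more token must push some color to its target, so 8 + 1 = 9.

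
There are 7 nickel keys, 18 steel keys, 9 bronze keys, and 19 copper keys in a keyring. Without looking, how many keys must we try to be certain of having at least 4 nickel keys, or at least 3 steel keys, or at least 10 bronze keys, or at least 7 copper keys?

21

The worst case stops just short of every target: 3 nickel, 2 steel, 9 bronze, 6 copper — 3 + 2 + 9 + 6 = 20 keys.
One more key must push some type to its target, so 20 + 1 = 21.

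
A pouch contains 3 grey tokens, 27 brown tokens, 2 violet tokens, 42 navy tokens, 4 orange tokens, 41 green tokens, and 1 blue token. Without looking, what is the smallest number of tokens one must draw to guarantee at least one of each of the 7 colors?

120

The hardest color to obtain is blue: we could draw every other token first — 120 − 1 = 119 tokens — without a single blue one.
The next draw must be blue, so 119 + 1 = 120.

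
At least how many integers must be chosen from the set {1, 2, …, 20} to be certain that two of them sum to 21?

Partition {1, …, 20} into 10 pairs: {1,20}, {2,19}, …, {10,11}.
Choosing 10 integers — say the integers 1 through 10 — takes one from each pair and avoids the property.
Choosing 11 forces two into the same pair by pigeonhole, and those sum to 21. So 11.

11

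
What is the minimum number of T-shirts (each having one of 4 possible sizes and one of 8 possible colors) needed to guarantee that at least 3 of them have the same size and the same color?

65

There are 4 × 8 = 32 (size, color) combinations acting as pigeonholes.
With 32 × 2 = 64 T-shirts we could place exactly 2 in each, with no (size, color) pair reaching 3.
One more forces some (size, color) pair to hold 3, so 64 + 1 = 65.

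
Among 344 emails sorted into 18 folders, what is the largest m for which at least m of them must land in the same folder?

If each of the 18 folders held at most 19, the total would be at most 18 × 19 = 342 < 344, a contradiction.
So at least one holds ⌈344/18⌉ = 20.

20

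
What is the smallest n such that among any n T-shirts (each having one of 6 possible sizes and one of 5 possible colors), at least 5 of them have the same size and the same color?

121

There are 6 × 5 = 30 (size, color) combinations acting as pigeonholes.
With 30 × 4 = 120 T-shirts we could place exactly 4 in each, with no (size, color) pair reaching 5.
One more forces some (size, color) pair to hold 5, so 120 + 1 = 121.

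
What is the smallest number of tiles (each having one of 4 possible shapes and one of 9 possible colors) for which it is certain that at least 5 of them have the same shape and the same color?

There are 4 × 9 = 36 (shape, color) combinations acting as pigeonholes.
With 36 × 4 = 144 tiles we could place exactly 4 in each, with no (shape, color) pair reaching 5.
One more forces some (shape, color) pair to hold 5, so 144 + 1 = 145.

145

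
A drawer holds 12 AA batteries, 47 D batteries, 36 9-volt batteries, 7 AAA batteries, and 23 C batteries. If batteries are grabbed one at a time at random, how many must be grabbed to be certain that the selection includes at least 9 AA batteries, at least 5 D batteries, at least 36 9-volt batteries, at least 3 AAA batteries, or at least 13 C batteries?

62

Each of the 5 types has its own threshold; avoid all of them simultaneously.
The worst case stops just short of every target: 8 AA, 4 D, 35 9-volt, 2 AAA, 12 C — 8 + 4 + 35 + 2 + 12 = 61 batteries.
One more battery must push some type to its target, so 61 + 1 = 62.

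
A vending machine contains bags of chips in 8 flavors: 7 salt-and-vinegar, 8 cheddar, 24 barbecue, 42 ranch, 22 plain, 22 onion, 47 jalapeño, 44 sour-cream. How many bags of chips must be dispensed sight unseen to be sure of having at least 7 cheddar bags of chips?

215

The worst case draws every non-cheddar bag of chips first: 7 + 24 + 42 + 22 + 22 + 47 + 44 = 208.
The next 7 draws are then forced to be cheddar, giving 208 + 7 = 215.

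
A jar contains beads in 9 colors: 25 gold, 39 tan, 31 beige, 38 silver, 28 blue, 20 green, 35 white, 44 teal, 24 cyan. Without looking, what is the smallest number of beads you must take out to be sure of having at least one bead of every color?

265

The hardest color to obtain is green: we could draw every other bead first — 284 − 20 = 264 beads — without a single green one.
The next draw must be green, so 264 + 1 = 265.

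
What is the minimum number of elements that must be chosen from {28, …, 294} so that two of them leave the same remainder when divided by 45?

Group the integers by remainder mod 45; there are 45 residue classes, each nonempty in this range.
Choosing one from each class (45 integers) avoids any shared remainder.
One more choice must repeat a class, so two differ by a multiple of 45. Hence 45 + 1 = 46.

46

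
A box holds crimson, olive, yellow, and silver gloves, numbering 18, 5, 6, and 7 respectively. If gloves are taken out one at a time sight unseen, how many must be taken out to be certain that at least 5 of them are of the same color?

Treat the 4 colors as pigeonholes.
The worst case takes 4 gloves of each color without reaching 5 of any: 4 × 4 = 16.
The next glove must bring some color to 5, so 16 + 1 = 17.

17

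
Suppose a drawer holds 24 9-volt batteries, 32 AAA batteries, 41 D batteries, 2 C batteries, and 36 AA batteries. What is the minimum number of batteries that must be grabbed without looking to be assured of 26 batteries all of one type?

102

Treat the 5 types as pigeonholes.
In the worst case we take at most 25 of each type, but all 24 9-volt and all 2 C (fewer than 25), giving 24 + 25 + 25 + 2 + 25 = 101.
One more battery then forces some type to 26, so 101 + 1 = 102.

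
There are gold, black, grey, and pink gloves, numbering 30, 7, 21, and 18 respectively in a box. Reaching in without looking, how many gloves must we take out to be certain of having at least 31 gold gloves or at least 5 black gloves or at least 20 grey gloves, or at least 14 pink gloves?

The worst case stops just short of every target: 30 gold, 4 black, 19 grey, 13 pink — 30 + 4 + 19 + 13 = 66 gloves.
One more glove must push some color to its target, so 66 + 1 = 67.

67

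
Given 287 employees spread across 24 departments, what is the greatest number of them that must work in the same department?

The 287 employees fall into 24 departments.
If each of the 24 departments held at most 11, the total would be at most 24 × 11 = 264 < 287, a contradiction.
So at least one holds ⌈287/24⌉ = 12.

12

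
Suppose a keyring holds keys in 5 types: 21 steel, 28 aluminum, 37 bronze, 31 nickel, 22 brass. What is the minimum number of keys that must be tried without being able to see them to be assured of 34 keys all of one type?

Treat the 5 types as pigeonholes.
In the worst case we take at most 33 of each type, but all 21 steel, all 28 aluminum, all 31 nickel, and all 22 brass (fewer than 33), giving 21 + 28 + 33 + 31 + 22 = 135.
One more key then forces some type to 34, so 135 + 1 = 136.

136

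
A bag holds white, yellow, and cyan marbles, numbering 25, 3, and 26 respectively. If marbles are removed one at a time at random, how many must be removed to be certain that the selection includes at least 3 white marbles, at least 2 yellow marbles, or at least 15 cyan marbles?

The worst case stops just short of every target: 2 white, 1 yellow, 14 cyan — 2 + 1 + 14 = 17 marbles.
One more marble must push some color to its target, so 17 + 1 = 18.

18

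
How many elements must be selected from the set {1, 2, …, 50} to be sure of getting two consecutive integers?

Partition {1, …, 50} into 25 pairs: {1,2}, {3,4}, …, {49,50}.
Choosing 25 integers — say the 25 even numbers 2, 4, …, 50 — takes one from each pair and avoids the property.
Choosing 26 forces two into the same pair by pigeonhole, and those are consecutive. So 26.

26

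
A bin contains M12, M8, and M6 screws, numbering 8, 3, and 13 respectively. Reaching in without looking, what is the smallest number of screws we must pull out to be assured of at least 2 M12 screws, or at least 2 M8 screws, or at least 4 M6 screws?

The worst case stops just short of every target: 1 M12, 1 M8, 3 M6 — 1 + 1 + 3 = 5 screws.
One more screw must push some size to its target, so 5 + 1 = 6.

6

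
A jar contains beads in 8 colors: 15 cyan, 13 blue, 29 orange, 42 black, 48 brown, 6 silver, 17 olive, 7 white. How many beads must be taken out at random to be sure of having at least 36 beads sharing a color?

Treat the 8 colors as pigeonholes.
In the worst case we take at most 35 of each color, but all 15 cyan, all 13 blue, all 29 orange, all 6 silver, all 17 olive, and all 7 white (fewer than 35), giving 15 + 13 + 29 + 35 + 35 + 6 + 17 + 7 = 157.
One more bead then forces some color to 36, so 157 + 1 = 158.

158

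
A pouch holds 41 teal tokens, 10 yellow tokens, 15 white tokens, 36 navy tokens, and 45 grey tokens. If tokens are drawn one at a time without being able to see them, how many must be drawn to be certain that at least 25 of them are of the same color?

98

Treat the 5 colors as pigeonholes.
In the worst case we take at most 24 of each color, but all 10 yellow and all 15 white (fewer than 24), giving 24 + 10 + 15 + 24 + 24 = 97.
One more token then forces some color to 25, so 97 + 1 = 98.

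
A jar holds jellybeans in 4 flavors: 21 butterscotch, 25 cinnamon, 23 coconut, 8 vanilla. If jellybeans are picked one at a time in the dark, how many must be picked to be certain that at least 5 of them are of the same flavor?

17

The worst case takes 4 jellybeans of each flavor without reaching 5 of any: 4 × 4 = 16.
The next jellybean must bring some flavor to 5, so 16 + 1 = 17.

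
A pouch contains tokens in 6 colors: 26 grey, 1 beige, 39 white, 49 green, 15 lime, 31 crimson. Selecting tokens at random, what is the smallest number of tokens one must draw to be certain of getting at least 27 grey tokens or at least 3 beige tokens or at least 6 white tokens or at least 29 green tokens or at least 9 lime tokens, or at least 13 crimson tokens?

The worst case stops just short of every target: 26 grey, all 1 beige, 5 white, 28 green, 8 lime, 12 crimson — 26 + 1 + 5 + 28 + 8 + 12 = 80 tokens.
One more token must push some color to its target, so 80 + 1 = 81.

81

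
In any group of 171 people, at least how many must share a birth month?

15

There are 12 months of the year, which serve as the pigeonholes.
If each of the 12 months of the year held at most 14, the total would be at most 12 × 14 = 168 < 171, a contradiction.
So at least one holds ⌈171/12⌉ = 15.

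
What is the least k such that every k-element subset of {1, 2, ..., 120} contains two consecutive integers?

61

Partition {1, …, 120} into 60 pairs: {1,2}, {3,4}, …, {119,120}.
Choosing 60 integers — say the 60 even numbers 2, 4, …, 120 — takes one from each pair and avoids the property.
Choosing 61 forces two into the same pair by pigeonhole, and those are consecutive. So 61.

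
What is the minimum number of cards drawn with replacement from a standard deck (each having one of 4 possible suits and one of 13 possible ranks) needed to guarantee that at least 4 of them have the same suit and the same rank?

There are 4 × 13 = 52 (suit, rank) combinations acting as pigeonholes.
With 52 × 3 = 156 cards drawn with replacement from a standard deck we could place exactly 3 in each, with no (suit, rank) pair reaching 4.
One more forces some (suit, rank) pair to hold 4, so 156 + 1 = 157.

157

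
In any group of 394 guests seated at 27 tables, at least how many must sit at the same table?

The 394 guests fall into 27 tables.
If each of the 27 tables held at most 14, the total would be at most 27 × 14 = 378 < 394, a contradiction.
So at least one holds ⌈394/27⌉ = 15.

15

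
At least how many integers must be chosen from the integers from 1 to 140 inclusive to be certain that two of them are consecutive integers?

Partition {1, …, 140} into 70 pairs: {1,2}, {3,4}, …, {139,140}.
Choosing 70 integers — say the 70 even numbers 2, 4, …, 140 — takes one from each pair and avoids the property.
Choosing 71 forces two into the same pair by pigeonhole, and those are consecutive. So 71.

71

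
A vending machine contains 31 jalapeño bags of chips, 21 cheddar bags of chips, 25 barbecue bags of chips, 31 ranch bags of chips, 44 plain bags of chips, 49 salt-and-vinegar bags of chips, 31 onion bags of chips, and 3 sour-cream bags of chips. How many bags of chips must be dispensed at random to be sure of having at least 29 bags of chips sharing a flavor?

190

In the worst case we take at most 28 of each flavor, but all 21 cheddar, all 25 barbecue, and all 3 sour-cream (fewer than 28), giving 28 + 21 + 25 + 28 + 28 + 28 + 28 + 3 = 189.
One more bag of chips then forces some flavor to 29, so 189 + 1 = 190.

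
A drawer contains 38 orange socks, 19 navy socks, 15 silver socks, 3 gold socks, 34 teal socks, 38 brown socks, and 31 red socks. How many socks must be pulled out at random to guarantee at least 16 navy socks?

The worst case draws every non-navy sock first: 38 + 15 + 3 + 34 + 38 + 31 = 159.
The next 16 draws are then forced to be navy, giving 159 + 16 = 175.

175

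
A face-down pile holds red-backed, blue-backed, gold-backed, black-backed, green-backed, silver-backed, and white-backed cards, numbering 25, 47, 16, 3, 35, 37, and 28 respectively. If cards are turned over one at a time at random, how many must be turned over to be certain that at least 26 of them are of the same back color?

145

In the worst case we take at most 25 of each back color, but all 16 gold-backed and all 3 black-backed (fewer than 25), giving 25 + 25 + 16 + 3 + 25 + 25 + 25 = 144.
One more card then forces some back color to 26, so 144 + 1 = 145.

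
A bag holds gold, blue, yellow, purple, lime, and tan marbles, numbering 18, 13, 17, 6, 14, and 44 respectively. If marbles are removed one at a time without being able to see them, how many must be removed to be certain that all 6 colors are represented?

107

The hardest color to obtain is purple: we could draw every other marble first — 112 − 6 = 106 marbles — without a single purple one.
The next draw must be purple, so 106 + 1 = 107.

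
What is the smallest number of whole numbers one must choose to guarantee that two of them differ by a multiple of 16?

17

Use the pigeonhole principle on residue classes: two integers differ by a multiple of 16 exactly when they share a remainder mod 16.
There are 16 residue classes mod 16, so 16 integers can all lie in distinct classes.
One more integer must repeat a residue, giving a difference divisible by 16. So n = 16 + 1 = 17.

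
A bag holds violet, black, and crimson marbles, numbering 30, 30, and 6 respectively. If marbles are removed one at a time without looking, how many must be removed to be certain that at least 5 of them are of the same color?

13

The worst case takes 4 marbles of each color without reaching 5 of any: 3 × 4 = 12.
The next marble must bring some color to 5, so 12 + 1 = 13.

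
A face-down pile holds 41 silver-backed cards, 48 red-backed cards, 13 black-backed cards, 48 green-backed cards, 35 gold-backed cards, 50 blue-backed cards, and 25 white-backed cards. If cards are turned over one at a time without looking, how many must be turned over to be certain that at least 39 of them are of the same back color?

Treat the 7 back colors as pigeonholes.
In the worst case we take at most 38 of each back color, but all 13 black-backed, all 35 gold-backed, and all 25 white-backed (fewer than 38), giving 38 + 38 + 13 + 38 + 35 + 38 + 25 = 225.
One more card then forces some back color to 39, so 225 + 1 = 226.

226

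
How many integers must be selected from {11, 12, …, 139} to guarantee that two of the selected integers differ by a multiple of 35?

Group the integers by remainder mod 35; there are 35 residue classes, each nonempty in this range.
Choosing one from each class (35 integers) avoids any shared remainder.
One more choice must repeat a class, so two differ by a multiple of 35. Hence 35 + 1 = 36.

36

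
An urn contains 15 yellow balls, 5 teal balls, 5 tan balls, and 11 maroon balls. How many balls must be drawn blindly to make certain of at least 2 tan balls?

To avoid tan balls as long as possible, exhaust the other 3 colors first.
The worst case draws every non-tan ball first: 15 + 5 + 11 = 31.
The next 2 draws are then forced to be tan, giving 31 + 2 = 33.

33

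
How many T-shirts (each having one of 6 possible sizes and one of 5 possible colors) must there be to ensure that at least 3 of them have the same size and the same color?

61

There are 6 × 5 = 30 (size, color) combinations acting as pigeonholes.
With 30 × 2 = 60 T-shirts we could place exactly 2 in each, with no (size, color) pair reaching 3.
One more forces some (size, color) pair to hold 3, so 60 + 1 = 61.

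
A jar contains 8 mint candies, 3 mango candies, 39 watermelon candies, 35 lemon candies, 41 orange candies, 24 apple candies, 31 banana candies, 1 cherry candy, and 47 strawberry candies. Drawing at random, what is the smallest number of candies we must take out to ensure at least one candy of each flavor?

229

The hardest flavor to obtain is cherry: we could draw every other candy first — 229 − 1 = 228 candies — without a single cherry one.
The next draw must be cherry, so 228 + 1 = 229.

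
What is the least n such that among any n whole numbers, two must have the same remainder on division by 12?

Two integers differ by a multiple of 12 exactly when they share a remainder mod 12.
There are 12 residue classes mod 12, so 12 integers can all lie in distinct classes.
One more integer must repeat a residue, giving a difference divisible by 12. So n = 12 + 1 = 13.

13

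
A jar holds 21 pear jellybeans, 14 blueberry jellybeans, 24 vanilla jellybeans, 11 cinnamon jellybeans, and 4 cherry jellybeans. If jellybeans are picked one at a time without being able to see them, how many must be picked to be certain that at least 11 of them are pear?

64

The worst case draws every non-pear jellybean first: 14 + 24 + 11 + 4 = 53.
The next 11 draws are then forced to be pear, giving 53 + 11 = 64.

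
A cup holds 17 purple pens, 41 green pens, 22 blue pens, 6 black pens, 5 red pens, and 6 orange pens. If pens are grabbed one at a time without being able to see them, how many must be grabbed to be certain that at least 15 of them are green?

71

To avoid green pens as long as possible, exhaust the other 5 ink colors first.
The worst case draws every non-green pen first: 17 + 22 + 6 + 5 + 6 = 56.
The next 15 draws are then forced to be green, giving 56 + 15 = 71.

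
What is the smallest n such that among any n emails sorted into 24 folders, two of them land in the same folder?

25

There are 24 folders acting as pigeonholes.
With 24 emails we could place one in each, avoiding any repeat.
One more forces some class to hold 2, so 24 + 1 = 25.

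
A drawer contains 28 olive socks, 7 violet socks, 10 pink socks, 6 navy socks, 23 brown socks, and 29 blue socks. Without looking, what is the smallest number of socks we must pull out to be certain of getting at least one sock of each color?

98

The hardest color to obtain is navy: we could draw every other sock first — 103 − 6 = 97 socks — without a single navy one.
The next draw must be navy, so 97 + 1 = 98.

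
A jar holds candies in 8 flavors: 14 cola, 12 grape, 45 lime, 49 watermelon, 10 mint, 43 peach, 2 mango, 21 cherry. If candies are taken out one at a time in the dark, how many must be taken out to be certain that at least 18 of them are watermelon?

The worst case draws every non-watermelon candy first: 14 + 12 + 45 + 10 + 43 + 2 + 21 = 147.
The next 18 draws are then forced to be watermelon, giving 147 + 18 = 165.

165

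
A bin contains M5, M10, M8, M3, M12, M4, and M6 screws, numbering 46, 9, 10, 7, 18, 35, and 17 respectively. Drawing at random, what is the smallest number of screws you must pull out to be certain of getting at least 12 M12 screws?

136

To avoid M12 screws as long as possible, exhaust the other 6 sizes first.
The worst case draws every non-M12 screw first: 46 + 9 + 10 + 7 + 35 + 17 = 124.
The next 12 draws are then forced to be M12, giving 124 + 12 = 136.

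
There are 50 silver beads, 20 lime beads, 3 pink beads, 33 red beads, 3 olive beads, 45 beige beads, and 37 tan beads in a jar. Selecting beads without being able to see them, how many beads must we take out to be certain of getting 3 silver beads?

144

To avoid silver beads as long as possible, exhaust the other 6 colors first.
The worst case draws every non-silver bead first: 20 + 3 + 33 + 3 + 45 + 37 = 141.
The next 3 draws are then forced to be silver, giving 141 + 3 = 144.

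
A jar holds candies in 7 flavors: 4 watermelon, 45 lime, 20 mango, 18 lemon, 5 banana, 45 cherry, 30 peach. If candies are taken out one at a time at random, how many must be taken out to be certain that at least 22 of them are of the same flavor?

111

Treat the 7 flavors as pigeonholes.
In the worst case we take at most 21 of each flavor, but all 4 watermelon, all 20 mango, all 18 lemon, and all 5 banana (fewer than 21), giving 4 + 21 + 20 + 18 + 5 + 21 + 21 = 110.
One more candy then forces some flavor to 22, so 110 + 1 = 111.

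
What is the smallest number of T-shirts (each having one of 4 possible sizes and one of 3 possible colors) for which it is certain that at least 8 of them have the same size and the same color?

85

There are 4 × 3 = 12 (size, color) combinations acting as pigeonholes.
With 12 × 7 = 84 T-shirts we could place exactly 7 in each, with no (size, color) pair reaching 8.
One more forces some (size, color) pair to hold 8, so 84 + 1 = 85.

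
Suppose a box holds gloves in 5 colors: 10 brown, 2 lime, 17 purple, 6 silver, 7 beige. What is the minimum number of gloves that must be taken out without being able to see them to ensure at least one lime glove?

41

To avoid lime gloves as long as possible, exhaust the other 4 colors first.
The worst case draws every non-lime glove first: 10 + 17 + 6 + 7 = 40.
The next draw is then forced to be lime, giving 40 + 1 = 41.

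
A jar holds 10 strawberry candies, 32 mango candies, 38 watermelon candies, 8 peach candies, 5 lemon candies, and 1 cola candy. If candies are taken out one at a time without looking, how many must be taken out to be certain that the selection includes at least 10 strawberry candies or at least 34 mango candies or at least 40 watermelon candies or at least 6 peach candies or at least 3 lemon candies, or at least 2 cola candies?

Each of the 6 flavors has its own threshold; avoid all of them simultaneously.
The worst case stops just short of every target: 9 strawberry, all 32 mango, all 38 watermelon, 5 peach, 2 lemon, 1 cola — 9 + 32 + 38 + 5 + 2 + 1 = 87 candies.
One more candy must push some flavor to its target, so 87 + 1 = 88.

88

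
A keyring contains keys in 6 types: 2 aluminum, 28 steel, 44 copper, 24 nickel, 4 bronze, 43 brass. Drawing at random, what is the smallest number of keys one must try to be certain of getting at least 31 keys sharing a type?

119

In the worst case we take at most 30 of each type, but all 2 aluminum, all 28 steel, all 24 nickel, and all 4 bronze (fewer than 30), giving 2 + 28 + 30 + 24 + 4 + 30 = 118.
One more key then forces some type to 31, so 118 + 1 = 119.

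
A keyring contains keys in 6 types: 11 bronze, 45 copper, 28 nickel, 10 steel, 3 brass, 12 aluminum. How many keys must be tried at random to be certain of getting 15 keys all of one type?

65

In the worst case we take at most 14 of each type, but all 11 bronze, all 10 steel, all 3 brass, and all 12 aluminum (fewer than 14), giving 11 + 14 + 14 + 10 + 3 + 12 = 64.
One more key then forces some type to 15, so 64 + 1 = 65.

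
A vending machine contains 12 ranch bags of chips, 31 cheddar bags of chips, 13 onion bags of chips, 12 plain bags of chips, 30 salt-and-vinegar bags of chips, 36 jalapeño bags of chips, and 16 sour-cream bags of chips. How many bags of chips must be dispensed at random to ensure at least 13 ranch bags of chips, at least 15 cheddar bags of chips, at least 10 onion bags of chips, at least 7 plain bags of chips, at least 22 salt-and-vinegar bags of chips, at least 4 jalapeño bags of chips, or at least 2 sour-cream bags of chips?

The worst case stops just short of every target: 12 ranch, 14 cheddar, 9 onion, 6 plain, 21 salt-and-vinegar, 3 jalapeño, 1 sour-cream — 12 + 14 + 9 + 6 + 21 + 3 + 1 = 66 bags of chips.
One more bag of chips must push some flavor to its target, so 66 + 1 = 67.

67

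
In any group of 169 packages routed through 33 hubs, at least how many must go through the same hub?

6

The 169 packages fall into 33 hubs.
If each of the 33 hubs held at most 5, the total would be at most 33 × 5 = 165 < 169, a contradiction.
So at least one holds ⌈169/33⌉ = 6.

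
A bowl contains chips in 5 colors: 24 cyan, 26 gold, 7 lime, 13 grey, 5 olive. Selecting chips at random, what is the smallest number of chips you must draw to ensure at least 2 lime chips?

The worst case draws every non-lime chip first: 24 + 26 + 13 + 5 = 68.
The next 2 draws are then forced to be lime, giving 68 + 2 = 70.

70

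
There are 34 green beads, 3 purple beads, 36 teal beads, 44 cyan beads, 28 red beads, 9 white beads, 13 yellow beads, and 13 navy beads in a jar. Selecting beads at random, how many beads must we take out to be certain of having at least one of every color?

178

The hardest color to obtain is purple: we could draw every other bead first — 180 − 3 = 177 beads — without a single purple one.
The next draw must be purple, so 177 + 1 = 178.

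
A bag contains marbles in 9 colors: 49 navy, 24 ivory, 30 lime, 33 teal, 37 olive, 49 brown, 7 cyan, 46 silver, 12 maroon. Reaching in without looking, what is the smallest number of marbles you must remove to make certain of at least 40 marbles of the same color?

In the worst case we take at most 39 of each color, but all 24 ivory, all 30 lime, all 33 teal, all 37 olive, all 7 cyan, and all 12 maroon (fewer than 39), giving 39 + 24 + 30 + 33 + 37 + 39 + 7 + 39 + 12 = 260.
One more marble then forces some color to 40, so 260 + 1 = 261.

261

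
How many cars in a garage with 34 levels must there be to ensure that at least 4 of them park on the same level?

103

There are 34 levels acting as pigeonholes.
With 34 × 3 = 102 cars we could place exactly 3 in each, with no class reaching 4.
One more forces some class to hold 4, so 102 + 1 = 103.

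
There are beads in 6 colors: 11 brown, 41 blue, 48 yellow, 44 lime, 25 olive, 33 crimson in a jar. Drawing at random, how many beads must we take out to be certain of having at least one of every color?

The hardest color to obtain is brown: we could draw every other bead first — 202 − 11 = 191 beads — without a single brown one.
The next draw must be brown, so 191 + 1 = 192.

192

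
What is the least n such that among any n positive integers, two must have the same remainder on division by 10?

Two integers differ by a multiple of 10 exactly when they share a remainder mod 10.
There are 10 residue classes mod 10, so 10 integers can all lie in distinct classes.
One more integer must repeat a residue, giving a difference divisible by 10. So n = 10 + 1 = 11.

11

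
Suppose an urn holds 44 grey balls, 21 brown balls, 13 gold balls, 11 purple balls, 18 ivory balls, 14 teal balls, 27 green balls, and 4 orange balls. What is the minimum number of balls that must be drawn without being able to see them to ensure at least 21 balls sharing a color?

In the worst case we take at most 20 of each color, but all 13 gold, all 11 purple, all 18 ivory, all 14 teal, and all 4 orange (fewer than 20), giving 20 + 20 + 13 + 11 + 18 + 14 + 20 + 4 = 120.
One more ball then forces some color to 21, so 120 + 1 = 121.

121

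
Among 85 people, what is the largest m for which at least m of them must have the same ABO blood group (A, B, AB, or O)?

There are 4 ABO blood groups, which serve as the pigeonholes.
If each of the 4 ABO blood groups held at most 21, the total would be at most 4 × 21 = 84 < 85, a contradiction.
So at least one holds ⌈85/4⌉ = 22.

22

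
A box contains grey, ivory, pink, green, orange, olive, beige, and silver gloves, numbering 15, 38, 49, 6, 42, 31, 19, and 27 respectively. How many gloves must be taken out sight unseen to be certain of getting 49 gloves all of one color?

227

Treat the 8 colors as pigeonholes.
In the worst case we take at most 48 of each color, but all 15 grey, all 38 ivory, all 6 green, all 42 orange, all 31 olive, all 19 beige, and all 27 silver (fewer than 48), giving 15 + 38 + 48 + 6 + 42 + 31 + 19 + 27 = 226.
One more glove then forces some color to 49, so 226 + 1 = 227.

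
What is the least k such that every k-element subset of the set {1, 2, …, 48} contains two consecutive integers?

25

Partition {1, …, 48} into 24 pairs: {1,2}, {3,4}, …, {47,48}.
Choosing 24 integers — say the 24 even numbers 2, 4, …, 48 — takes one from each pair and avoids the property.
Choosing 25 forces two into the same pair by pigeonhole, and those are consecutive. So 25.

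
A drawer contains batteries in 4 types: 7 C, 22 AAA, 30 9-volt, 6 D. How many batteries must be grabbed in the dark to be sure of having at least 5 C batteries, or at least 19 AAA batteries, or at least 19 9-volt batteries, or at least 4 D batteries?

The worst case stops just short of every target: 4 C, 18 AAA, 18 9-volt, 3 D — 4 + 18 + 18 + 3 = 43 batteries.
One more battery must push some type to its target, so 43 + 1 = 44.

44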